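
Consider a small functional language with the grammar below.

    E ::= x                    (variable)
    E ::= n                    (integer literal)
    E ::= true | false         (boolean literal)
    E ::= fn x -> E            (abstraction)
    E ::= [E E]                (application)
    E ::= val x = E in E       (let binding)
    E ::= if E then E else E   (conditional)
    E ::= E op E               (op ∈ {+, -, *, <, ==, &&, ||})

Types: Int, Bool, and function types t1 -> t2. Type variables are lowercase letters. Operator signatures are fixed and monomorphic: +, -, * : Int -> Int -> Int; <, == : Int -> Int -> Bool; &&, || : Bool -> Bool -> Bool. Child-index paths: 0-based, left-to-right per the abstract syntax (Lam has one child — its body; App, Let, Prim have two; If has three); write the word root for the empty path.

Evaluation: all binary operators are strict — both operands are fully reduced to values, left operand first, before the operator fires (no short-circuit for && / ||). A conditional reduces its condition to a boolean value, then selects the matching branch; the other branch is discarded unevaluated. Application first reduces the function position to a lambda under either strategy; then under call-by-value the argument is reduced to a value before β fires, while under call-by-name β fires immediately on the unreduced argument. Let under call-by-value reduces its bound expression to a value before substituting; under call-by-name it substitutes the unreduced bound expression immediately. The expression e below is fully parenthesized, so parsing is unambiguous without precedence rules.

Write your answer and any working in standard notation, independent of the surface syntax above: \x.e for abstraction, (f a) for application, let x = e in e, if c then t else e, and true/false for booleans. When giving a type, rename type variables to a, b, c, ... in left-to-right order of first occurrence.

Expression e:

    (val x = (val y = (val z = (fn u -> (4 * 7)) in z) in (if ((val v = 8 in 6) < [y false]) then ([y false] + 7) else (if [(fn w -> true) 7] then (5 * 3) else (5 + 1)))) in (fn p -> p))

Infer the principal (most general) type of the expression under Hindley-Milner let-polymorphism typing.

Working:
  unify Int ~ Int
  unify Int ~ Int
\u._ : a -> Int
let z : forall. a -> Int
z : b -> Int
let y : forall. b -> Int
let v : Int
  unify Int ~ Int
y : c -> Int
  unify c -> Int ~ Bool -> d
  unify c ~ Bool
  unify Int ~ d
_ _ : Int
  unify Int ~ Int
  unify Bool ~ Bool
y : e -> Int
  unify e -> Int ~ Bool -> f
  unify e ~ Bool
  unify Int ~ f
_ _ : Int
  unify Int ~ Int
  unify Int ~ Int
\w._ : g -> Bool
  unify g -> Bool ~ Int -> h
  unify g ~ Int
  unify Bool ~ h
_ _ : Bool
  unify Bool ~ Bool
  unify Int ~ Int
  unify Int ~ Int
  unify Int ~ Int
  unify Int ~ Int
  unify Int ~ Int
  unify Int ~ Int
let x : Int
p : i
\p._ : i -> i

Answer: a -> a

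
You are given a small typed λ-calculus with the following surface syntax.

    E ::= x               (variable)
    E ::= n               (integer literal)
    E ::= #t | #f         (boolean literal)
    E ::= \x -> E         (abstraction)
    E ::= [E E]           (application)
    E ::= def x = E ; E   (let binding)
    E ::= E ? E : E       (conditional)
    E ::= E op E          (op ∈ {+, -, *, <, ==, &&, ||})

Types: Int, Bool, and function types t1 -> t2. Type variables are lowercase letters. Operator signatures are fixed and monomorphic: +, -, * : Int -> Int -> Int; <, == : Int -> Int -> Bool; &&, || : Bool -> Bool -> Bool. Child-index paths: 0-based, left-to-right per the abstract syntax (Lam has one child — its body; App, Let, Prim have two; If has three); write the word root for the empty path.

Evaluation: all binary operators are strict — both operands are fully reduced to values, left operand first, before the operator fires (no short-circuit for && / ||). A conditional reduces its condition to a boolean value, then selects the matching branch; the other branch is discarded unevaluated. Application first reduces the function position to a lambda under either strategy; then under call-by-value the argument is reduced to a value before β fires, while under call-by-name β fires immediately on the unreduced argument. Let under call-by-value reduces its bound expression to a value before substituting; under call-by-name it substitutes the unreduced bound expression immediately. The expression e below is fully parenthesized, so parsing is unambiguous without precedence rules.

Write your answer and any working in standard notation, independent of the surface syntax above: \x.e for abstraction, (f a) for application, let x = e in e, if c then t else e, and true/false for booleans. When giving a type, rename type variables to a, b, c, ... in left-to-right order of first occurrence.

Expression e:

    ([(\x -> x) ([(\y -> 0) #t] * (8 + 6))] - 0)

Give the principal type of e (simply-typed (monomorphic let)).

Derivation:
x : a
\x._ : a -> a
\y._ : b -> Int
  unify b -> Int ~ Bool -> c
  unify b ~ Bool
  unify Int ~ c
_ _ : Int
  unify Int ~ Int
  unify Int ~ Int
  unify Int ~ Int
  unify Int ~ Int
  unify a -> a ~ Int -> d
  unify a ~ Int
  unify Int ~ d
_ _ : Int
  unify Int ~ Int
  unify Int ~ Int

Answer: Int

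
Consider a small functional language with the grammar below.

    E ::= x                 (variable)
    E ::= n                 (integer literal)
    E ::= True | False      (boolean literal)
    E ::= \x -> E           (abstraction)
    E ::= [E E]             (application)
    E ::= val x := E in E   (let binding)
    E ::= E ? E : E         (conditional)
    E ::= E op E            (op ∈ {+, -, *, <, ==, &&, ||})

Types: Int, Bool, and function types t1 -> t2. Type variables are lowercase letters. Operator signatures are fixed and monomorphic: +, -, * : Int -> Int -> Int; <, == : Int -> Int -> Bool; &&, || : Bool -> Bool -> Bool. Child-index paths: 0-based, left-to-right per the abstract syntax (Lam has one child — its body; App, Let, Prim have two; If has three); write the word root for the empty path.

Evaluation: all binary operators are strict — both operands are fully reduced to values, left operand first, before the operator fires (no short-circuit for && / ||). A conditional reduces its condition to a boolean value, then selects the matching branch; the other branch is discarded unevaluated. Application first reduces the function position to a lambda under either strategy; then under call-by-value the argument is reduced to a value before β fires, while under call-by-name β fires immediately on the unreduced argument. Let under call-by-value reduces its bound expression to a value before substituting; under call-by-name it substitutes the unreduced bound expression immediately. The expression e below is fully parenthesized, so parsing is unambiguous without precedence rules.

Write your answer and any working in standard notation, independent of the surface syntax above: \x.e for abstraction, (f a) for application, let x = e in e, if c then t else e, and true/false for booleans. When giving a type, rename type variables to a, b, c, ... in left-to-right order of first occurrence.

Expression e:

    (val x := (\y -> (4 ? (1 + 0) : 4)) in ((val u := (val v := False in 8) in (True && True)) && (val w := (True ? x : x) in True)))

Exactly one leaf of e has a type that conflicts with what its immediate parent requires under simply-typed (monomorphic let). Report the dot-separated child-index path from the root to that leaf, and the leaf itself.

Derivation:
  unify Int ~ Bool
  FAIL: mismatch Int ~ Bool

Answer: 0.0.0 : 4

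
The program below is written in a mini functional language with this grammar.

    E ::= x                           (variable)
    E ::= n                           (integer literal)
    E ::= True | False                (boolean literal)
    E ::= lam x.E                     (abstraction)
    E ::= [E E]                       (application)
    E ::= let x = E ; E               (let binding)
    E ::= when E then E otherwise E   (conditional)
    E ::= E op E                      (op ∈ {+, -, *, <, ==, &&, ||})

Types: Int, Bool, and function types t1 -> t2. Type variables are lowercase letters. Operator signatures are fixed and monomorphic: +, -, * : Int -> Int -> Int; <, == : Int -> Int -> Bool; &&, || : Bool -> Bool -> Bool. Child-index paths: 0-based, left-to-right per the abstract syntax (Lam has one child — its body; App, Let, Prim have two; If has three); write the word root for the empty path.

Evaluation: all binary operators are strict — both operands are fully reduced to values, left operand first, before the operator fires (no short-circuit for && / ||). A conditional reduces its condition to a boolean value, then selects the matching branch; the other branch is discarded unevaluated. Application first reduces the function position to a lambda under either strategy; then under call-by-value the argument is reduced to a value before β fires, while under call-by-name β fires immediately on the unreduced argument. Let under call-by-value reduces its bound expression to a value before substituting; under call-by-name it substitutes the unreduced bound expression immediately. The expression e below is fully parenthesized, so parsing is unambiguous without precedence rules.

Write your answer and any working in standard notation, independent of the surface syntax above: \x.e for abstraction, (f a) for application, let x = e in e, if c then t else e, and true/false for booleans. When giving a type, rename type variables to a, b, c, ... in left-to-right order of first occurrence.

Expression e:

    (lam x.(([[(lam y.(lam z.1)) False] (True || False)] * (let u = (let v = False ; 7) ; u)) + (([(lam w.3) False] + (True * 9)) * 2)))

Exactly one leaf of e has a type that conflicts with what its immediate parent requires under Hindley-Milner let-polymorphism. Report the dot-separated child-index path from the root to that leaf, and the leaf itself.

Answer: 0.1.0.1.0 : true

Derivation:
\z._ : c -> Int
\y._ : b -> c -> Int
  unify b -> c -> Int ~ Bool -> d
  unify b ~ Bool
  unify c -> Int ~ d
_ _ : c -> Int
  unify Bool ~ Bool
  unify Bool ~ Bool
  unify c -> Int ~ Bool -> e
  unify c ~ Bool
  unify Int ~ e
_ _ : Int
  unify Int ~ Int
let v : Bool
let u : Int
u : Int
  unify Int ~ Int
  unify Int ~ Int
\w._ : f -> Int
  unify f -> Int ~ Bool -> g
  unify f ~ Bool
  unify Int ~ g
_ _ : Int
  unify Int ~ Int
  unify Bool ~ Int
  FAIL: mismatch Bool ~ Int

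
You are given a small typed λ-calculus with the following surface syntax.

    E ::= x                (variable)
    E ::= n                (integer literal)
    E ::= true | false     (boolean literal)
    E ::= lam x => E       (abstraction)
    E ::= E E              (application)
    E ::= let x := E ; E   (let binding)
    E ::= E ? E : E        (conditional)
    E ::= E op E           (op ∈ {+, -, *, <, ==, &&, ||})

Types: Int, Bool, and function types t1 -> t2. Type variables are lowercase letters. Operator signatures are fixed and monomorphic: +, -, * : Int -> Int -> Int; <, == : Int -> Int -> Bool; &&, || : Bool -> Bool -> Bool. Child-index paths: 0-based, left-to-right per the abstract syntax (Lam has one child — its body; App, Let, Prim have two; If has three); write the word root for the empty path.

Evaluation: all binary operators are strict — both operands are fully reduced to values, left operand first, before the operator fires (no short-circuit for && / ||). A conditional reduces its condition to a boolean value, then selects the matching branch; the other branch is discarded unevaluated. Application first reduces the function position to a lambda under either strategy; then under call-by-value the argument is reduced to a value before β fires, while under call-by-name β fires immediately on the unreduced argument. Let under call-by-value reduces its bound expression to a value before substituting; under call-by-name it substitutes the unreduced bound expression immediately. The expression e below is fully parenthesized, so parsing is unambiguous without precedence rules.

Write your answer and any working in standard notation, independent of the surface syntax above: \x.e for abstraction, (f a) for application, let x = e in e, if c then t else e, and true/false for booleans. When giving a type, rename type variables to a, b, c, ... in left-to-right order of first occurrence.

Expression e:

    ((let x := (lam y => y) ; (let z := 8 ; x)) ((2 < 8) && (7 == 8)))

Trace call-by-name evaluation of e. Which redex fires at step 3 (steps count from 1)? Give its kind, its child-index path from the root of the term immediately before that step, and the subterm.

Working:
step 0: ((let x = (\y.y) in (let z = 8 in x)) ((2 < 8) && (7 == 8)))
step 1: [let@0] ((let z = 8 in (\y.y)) ((2 < 8) && (7 == 8)))
step 2: [let@0] ((\y.y) ((2 < 8) && (7 == 8)))
step 3: [beta@root] ((2 < 8) && (7 == 8))

Answer: beta at root : ((\y.y) ((2 < 8) && (7 == 8)))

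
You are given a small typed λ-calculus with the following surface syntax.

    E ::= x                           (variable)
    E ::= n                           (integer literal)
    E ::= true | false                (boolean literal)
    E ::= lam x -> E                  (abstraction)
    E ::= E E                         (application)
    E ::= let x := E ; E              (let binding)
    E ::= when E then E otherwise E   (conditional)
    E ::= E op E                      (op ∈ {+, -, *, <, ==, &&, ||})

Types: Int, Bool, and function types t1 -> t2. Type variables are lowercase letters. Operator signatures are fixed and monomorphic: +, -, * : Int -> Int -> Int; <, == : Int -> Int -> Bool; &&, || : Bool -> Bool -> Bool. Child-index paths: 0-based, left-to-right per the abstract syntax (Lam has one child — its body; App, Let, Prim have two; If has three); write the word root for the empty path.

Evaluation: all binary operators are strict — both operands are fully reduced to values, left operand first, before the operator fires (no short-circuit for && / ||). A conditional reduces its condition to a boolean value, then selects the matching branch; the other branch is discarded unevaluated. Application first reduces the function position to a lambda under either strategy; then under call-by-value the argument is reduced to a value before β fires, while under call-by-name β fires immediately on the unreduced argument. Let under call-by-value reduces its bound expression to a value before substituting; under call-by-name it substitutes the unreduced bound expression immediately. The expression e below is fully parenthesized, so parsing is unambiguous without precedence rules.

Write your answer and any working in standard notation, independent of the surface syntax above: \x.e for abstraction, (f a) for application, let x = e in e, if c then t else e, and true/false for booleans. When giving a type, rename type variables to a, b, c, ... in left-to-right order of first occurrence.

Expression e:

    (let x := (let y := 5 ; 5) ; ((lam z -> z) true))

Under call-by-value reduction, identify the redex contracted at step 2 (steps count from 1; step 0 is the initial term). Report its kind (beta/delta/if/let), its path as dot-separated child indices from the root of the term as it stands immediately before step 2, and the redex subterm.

Answer: let at root : (let x = 5 in ((\z.z) true))

Derivation:
step 0: (let x = (let y = 5 in 5) in ((\z.z) true))
step 1: [let@0] (let x = 5 in ((\z.z) true))
step 2: [let@root] ((\z.z) true)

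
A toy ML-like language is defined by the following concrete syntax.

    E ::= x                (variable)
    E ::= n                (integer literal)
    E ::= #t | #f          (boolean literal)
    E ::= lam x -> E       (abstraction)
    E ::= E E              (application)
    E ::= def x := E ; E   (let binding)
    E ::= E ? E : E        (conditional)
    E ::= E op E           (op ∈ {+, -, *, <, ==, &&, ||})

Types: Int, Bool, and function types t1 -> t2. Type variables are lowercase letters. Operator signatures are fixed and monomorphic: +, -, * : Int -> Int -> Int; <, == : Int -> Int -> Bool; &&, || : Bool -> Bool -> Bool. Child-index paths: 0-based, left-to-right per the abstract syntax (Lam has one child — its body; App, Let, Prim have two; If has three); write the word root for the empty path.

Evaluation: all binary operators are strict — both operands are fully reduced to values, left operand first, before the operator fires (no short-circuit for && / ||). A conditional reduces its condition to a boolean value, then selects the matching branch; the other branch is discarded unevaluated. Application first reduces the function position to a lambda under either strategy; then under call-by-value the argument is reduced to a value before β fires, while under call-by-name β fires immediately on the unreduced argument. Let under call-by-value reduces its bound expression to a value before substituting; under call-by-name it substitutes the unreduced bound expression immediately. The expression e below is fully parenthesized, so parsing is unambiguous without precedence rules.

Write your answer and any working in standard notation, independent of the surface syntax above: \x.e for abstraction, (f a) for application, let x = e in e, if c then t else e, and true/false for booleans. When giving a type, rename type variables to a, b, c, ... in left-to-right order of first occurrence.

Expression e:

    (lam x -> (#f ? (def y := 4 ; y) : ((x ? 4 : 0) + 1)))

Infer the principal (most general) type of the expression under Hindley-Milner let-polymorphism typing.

Answer: Bool -> Int

Trace:
  unify Bool ~ Bool
let y : Int
y : Int
x : a
  unify a ~ Bool
  unify Int ~ Int
  unify Int ~ Int
  unify Int ~ Int
  unify Int ~ Int
\x._ : Bool -> Int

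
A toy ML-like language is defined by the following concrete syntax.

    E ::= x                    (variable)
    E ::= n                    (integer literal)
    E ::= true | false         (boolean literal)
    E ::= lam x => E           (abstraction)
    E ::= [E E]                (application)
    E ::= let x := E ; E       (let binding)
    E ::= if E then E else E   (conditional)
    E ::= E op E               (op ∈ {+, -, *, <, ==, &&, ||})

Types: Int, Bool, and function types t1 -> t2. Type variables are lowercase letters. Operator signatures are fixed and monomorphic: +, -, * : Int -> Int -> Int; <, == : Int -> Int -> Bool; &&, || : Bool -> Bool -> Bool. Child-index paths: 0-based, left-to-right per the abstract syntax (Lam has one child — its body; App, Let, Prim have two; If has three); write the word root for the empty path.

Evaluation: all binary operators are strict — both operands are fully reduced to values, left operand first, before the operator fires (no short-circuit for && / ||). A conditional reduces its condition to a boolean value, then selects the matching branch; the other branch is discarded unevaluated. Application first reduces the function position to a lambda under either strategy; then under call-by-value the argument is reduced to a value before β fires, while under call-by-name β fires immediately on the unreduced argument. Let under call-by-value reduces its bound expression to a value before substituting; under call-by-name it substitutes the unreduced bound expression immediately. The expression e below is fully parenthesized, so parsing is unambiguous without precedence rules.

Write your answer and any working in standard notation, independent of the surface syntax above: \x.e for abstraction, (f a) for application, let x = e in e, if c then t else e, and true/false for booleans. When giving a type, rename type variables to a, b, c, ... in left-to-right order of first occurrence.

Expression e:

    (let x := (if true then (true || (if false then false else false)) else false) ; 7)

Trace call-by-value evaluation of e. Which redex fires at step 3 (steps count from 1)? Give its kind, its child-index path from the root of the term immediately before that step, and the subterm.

Answer: delta at 0 : (true || false)

Trace:
step 0: (let x = (if true then (true || (if false then false else false)) else false) in 7)
step 1: [if@0] (let x = (true || (if false then false else false)) in 7)
step 2: [if@0.1] (let x = (true || false) in 7)
step 3: [delta@0] (let x = true in 7)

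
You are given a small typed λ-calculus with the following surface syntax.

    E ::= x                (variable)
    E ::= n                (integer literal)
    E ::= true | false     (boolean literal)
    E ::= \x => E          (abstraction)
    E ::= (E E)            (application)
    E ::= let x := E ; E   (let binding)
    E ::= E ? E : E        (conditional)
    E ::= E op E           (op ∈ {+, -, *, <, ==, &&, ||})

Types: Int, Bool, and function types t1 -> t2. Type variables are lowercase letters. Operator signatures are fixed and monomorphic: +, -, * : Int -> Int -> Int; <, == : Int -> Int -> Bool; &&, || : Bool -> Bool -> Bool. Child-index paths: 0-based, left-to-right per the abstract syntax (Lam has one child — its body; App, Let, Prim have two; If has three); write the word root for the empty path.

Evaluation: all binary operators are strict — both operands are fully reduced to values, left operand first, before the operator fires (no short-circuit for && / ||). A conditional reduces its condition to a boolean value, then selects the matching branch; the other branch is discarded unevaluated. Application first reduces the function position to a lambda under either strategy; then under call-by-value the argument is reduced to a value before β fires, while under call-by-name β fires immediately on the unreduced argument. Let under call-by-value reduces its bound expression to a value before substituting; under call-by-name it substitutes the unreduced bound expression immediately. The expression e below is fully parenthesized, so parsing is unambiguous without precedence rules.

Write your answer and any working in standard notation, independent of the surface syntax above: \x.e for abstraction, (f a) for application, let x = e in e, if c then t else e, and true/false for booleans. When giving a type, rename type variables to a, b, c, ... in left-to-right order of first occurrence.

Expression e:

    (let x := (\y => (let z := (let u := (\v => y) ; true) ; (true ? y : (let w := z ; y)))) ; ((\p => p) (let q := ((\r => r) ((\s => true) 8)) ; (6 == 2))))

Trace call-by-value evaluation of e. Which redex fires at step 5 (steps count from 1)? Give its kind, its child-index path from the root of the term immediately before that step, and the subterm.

Answer: delta at 1 : (6 == 2)

Derivation:
step 0: (let x = (\y.(let z = (let u = (\v.y) in true) in (if true then y else (let w = z in y)))) in ((\p.p) (let q = ((\r.r) ((\s.true) 8)) in (6 == 2))))
step 1: [let@root] ((\p.p) (let q = ((\r.r) ((\s.true) 8)) in (6 == 2)))
step 2: [beta@1.0.1] ((\p.p) (let q = ((\r.r) true) in (6 == 2)))
step 3: [beta@1.0] ((\p.p) (let q = true in (6 == 2)))
step 4: [let@1] ((\p.p) (6 == 2))
step 5: [delta@1] ((\p.p) false)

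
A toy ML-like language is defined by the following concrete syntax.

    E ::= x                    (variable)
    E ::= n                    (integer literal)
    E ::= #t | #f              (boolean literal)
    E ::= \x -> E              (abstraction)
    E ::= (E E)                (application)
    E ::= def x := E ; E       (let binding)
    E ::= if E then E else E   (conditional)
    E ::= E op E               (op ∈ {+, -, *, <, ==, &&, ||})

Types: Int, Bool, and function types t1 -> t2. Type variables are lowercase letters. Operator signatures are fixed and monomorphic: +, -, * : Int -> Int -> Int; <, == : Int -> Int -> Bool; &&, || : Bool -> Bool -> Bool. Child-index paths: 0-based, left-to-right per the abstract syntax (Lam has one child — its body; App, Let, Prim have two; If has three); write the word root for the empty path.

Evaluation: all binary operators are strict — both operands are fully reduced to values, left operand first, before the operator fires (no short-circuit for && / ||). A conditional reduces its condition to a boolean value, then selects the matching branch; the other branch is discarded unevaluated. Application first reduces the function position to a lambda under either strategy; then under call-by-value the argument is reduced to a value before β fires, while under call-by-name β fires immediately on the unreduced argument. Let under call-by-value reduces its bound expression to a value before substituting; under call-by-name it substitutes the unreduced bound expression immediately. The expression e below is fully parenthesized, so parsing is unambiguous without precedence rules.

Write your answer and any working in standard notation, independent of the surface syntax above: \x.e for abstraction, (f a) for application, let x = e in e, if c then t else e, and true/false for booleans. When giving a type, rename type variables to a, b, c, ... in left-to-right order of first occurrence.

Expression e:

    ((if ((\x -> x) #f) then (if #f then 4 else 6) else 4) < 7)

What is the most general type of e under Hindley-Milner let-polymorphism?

Answer: Bool

Working:
x : a
\x._ : a -> a
  unify a -> a ~ Bool -> b
  unify a ~ Bool
  unify Bool ~ b
_ _ : Bool
  unify Bool ~ Bool
  unify Bool ~ Bool
  unify Int ~ Int
  unify Int ~ Int
  unify Int ~ Int
  unify Int ~ Int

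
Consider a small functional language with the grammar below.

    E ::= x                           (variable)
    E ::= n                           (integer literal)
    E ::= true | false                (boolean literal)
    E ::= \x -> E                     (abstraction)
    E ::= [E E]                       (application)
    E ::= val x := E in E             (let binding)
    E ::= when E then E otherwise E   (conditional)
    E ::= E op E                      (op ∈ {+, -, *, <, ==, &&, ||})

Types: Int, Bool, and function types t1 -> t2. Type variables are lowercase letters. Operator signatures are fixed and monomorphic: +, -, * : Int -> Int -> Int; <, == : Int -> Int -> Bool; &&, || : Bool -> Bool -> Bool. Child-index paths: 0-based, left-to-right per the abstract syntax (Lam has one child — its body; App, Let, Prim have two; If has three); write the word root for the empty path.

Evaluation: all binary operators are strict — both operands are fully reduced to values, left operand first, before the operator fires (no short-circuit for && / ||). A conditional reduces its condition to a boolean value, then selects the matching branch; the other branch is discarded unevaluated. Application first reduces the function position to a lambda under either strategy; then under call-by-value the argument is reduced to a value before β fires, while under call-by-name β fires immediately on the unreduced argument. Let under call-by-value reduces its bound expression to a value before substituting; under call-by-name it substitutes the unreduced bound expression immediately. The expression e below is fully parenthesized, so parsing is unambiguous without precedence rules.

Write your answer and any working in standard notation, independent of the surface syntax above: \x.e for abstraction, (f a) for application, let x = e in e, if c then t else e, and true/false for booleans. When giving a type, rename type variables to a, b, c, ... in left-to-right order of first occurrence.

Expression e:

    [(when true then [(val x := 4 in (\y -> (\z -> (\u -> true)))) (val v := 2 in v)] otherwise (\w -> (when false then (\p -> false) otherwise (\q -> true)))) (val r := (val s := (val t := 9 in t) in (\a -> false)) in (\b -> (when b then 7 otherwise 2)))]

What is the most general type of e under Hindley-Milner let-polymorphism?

Derivation:
  unify Bool ~ Bool
let x : Int
\u._ : c -> Bool
\z._ : b -> c -> Bool
\y._ : a -> b -> c -> Bool
let v : Int
v : Int
  unify a -> b -> c -> Bool ~ Int -> d
  unify a ~ Int
  unify b -> c -> Bool ~ d
_ _ : b -> c -> Bool
  unify Bool ~ Bool
\p._ : f -> Bool
\q._ : g -> Bool
  unify f -> Bool ~ g -> Bool
  unify f ~ g
  unify Bool ~ Bool
\w._ : e -> g -> Bool
  unify b -> c -> Bool ~ e -> g -> Bool
  unify b ~ e
  unify c -> Bool ~ g -> Bool
  unify c ~ g
  unify Bool ~ Bool
let t : Int
t : Int
let s : Int
\a._ : h -> Bool
let r : forall. h -> Bool
b : i
  unify i ~ Bool
  unify Int ~ Int
\b._ : Bool -> Int
  unify e -> g -> Bool ~ (Bool -> Int) -> j
  unify e ~ Bool -> Int
  unify g -> Bool ~ j
_ _ : g -> Bool

Answer: a -> Bool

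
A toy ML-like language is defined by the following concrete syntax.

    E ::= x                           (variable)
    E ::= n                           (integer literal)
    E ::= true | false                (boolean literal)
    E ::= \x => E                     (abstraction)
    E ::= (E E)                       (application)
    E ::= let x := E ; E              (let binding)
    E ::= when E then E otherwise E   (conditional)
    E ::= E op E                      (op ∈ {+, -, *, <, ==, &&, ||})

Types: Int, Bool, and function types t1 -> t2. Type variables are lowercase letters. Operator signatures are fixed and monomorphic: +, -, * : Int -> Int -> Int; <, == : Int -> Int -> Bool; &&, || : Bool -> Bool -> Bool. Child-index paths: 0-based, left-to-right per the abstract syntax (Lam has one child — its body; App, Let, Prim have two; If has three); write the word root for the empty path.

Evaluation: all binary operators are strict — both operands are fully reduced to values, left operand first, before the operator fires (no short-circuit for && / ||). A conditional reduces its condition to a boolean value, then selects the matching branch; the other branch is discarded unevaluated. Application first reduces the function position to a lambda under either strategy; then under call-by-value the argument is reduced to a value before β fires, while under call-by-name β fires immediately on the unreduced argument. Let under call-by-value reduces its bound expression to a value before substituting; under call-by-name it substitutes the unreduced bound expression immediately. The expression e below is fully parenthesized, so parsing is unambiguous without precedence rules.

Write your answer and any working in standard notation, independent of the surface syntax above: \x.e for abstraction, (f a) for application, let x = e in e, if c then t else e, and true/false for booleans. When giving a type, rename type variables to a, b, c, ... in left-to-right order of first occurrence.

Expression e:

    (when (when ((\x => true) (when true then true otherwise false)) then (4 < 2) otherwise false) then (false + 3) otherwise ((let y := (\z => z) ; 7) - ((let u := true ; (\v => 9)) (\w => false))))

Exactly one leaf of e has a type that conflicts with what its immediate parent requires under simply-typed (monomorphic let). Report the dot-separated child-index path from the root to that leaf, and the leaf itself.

Answer: 1.0 : false

Derivation:
\x._ : a -> Bool
  unify Bool ~ Bool
  unify Bool ~ Bool
  unify a -> Bool ~ Bool -> b
  unify a ~ Bool
  unify Bool ~ b
_ _ : Bool
  unify Bool ~ Bool
  unify Int ~ Int
  unify Int ~ Int
  unify Bool ~ Bool
  unify Bool ~ Bool
  unify Bool ~ Int
  FAIL: mismatch Bool ~ Int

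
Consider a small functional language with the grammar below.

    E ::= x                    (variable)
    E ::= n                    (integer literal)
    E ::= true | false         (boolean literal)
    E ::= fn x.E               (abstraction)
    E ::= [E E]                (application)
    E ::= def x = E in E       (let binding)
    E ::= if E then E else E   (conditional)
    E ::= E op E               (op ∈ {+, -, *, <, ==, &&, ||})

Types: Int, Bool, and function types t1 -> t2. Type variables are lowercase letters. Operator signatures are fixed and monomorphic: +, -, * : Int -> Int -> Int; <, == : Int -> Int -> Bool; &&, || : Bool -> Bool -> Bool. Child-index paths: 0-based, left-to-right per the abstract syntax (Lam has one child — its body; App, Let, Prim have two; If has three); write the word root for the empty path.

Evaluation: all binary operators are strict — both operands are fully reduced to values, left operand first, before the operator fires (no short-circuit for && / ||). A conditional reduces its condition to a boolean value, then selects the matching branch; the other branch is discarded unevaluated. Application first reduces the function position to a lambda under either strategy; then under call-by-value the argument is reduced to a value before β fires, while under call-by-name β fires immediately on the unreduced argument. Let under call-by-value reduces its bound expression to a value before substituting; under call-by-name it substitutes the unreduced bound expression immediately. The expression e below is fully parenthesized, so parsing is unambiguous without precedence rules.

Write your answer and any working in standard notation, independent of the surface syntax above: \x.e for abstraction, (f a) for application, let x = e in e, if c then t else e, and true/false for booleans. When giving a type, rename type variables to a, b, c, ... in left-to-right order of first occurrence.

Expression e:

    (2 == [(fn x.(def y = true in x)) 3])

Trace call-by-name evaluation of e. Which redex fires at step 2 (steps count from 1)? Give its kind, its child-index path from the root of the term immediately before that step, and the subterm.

Answer: let at 1 : (let y = true in 3)

Trace:
step 0: (2 == ((\x.(let y = true in x)) 3))
step 1: [beta@1] (2 == (let y = true in 3))
step 2: [let@1] (2 == 3)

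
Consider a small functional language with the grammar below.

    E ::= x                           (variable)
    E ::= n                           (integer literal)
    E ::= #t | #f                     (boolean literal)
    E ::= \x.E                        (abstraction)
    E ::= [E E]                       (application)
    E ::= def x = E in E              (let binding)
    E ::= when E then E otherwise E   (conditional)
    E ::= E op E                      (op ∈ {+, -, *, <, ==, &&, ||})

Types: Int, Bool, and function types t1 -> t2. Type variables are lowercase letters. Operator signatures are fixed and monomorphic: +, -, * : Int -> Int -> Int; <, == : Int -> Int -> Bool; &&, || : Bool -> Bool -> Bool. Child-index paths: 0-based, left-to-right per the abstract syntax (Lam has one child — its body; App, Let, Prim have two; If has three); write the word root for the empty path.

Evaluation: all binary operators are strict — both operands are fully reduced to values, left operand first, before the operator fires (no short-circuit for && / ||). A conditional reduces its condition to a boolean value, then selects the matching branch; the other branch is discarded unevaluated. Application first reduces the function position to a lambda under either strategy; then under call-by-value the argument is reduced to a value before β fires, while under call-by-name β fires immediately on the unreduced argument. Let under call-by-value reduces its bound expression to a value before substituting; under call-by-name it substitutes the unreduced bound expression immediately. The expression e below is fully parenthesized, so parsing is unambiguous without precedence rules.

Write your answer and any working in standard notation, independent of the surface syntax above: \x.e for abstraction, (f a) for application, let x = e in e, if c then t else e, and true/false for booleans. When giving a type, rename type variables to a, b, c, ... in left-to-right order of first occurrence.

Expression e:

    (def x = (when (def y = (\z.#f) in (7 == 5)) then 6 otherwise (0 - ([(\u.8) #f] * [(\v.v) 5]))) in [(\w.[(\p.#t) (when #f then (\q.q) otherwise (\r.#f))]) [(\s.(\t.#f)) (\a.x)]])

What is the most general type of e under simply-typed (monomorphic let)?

Trace:
\z._ : a -> Bool
let y : a -> Bool
  unify Int ~ Int
  unify Int ~ Int
  unify Bool ~ Bool
  unify Int ~ Int
\u._ : b -> Int
  unify b -> Int ~ Bool -> c
  unify b ~ Bool
  unify Int ~ c
_ _ : Int
  unify Int ~ Int
v : d
\v._ : d -> d
  unify d -> d ~ Int -> e
  unify d ~ Int
  unify Int ~ e
_ _ : Int
  unify Int ~ Int
  unify Int ~ Int
  unify Int ~ Int
let x : Int
\p._ : g -> Bool
  unify Bool ~ Bool
q : h
\q._ : h -> h
\r._ : i -> Bool
  unify h -> h ~ i -> Bool
  unify h ~ i
  unify i ~ Bool
  unify g -> Bool ~ (Bool -> Bool) -> j
  unify g ~ Bool -> Bool
  unify Bool ~ j
_ _ : Bool
\w._ : f -> Bool
\t._ : l -> Bool
\s._ : k -> l -> Bool
x : Int
\a._ : m -> Int
  unify k -> l -> Bool ~ (m -> Int) -> n
  unify k ~ m -> Int
  unify l -> Bool ~ n
_ _ : l -> Bool
  unify f -> Bool ~ (l -> Bool) -> o
  unify f ~ l -> Bool
  unify Bool ~ o
_ _ : Bool

Answer: Bool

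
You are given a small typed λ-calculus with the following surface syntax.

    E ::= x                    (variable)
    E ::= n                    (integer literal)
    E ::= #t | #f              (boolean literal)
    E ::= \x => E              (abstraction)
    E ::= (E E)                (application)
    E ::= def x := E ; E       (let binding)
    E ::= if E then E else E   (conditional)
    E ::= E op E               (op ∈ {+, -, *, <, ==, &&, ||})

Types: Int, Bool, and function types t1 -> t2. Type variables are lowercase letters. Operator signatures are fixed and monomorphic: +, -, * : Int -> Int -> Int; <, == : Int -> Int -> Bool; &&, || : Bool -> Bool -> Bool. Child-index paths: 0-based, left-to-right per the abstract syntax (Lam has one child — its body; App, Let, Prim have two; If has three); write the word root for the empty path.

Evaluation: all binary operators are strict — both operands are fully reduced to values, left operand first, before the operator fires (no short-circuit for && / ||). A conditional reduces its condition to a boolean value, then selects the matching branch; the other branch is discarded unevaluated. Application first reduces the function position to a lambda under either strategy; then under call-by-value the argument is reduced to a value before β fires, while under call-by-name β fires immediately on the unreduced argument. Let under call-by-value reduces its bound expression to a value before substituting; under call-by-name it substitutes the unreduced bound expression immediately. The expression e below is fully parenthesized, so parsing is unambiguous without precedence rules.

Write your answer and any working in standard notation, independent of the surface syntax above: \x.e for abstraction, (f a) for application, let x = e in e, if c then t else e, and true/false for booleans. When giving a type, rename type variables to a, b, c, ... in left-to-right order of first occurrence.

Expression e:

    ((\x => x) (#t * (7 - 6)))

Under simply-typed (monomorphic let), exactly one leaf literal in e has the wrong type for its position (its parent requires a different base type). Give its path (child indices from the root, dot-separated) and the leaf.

Answer: 1.0 : true

Trace:
x : a
\x._ : a -> a
  unify Bool ~ Int
  FAIL: mismatch Bool ~ Int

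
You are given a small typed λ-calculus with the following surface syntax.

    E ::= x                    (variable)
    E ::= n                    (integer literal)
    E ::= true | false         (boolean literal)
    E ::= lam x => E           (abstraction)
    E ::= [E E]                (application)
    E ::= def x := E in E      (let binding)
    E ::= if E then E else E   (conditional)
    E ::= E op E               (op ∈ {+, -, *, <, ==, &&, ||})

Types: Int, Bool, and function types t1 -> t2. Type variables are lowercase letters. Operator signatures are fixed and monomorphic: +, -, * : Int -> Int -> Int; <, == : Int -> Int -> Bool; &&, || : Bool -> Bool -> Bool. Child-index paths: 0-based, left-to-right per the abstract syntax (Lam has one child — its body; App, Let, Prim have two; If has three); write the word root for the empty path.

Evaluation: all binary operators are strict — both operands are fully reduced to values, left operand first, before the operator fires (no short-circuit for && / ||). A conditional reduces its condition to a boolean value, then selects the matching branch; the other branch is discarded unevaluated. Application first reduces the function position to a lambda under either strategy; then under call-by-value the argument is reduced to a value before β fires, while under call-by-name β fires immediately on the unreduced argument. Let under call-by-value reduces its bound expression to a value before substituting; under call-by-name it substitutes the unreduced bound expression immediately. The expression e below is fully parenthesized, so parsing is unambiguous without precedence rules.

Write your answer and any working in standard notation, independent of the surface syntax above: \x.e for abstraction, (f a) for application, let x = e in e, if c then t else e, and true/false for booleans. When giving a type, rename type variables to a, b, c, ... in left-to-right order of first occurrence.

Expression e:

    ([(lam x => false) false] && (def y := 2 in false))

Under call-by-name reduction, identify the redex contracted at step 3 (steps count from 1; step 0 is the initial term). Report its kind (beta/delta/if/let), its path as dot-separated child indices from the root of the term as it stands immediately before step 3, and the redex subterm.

Answer: delta at root : (false && false)

Working:
step 0: (((\x.false) false) && (let y = 2 in false))
step 1: [beta@0] (false && (let y = 2 in false))
step 2: [let@1] (false && false)
step 3: [delta@root] false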